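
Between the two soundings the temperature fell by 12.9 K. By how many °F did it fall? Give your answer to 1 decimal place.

23.2 °F

A change of 1 °C equals a change of 1.8 °F: Δ°F = 12.9 × 1.8 = 23.2 °F.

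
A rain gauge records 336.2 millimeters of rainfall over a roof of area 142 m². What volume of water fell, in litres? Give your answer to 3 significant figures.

1 mm over 1 m² is 1 L, so volume = 336.2 × 142 = 47740.4 L ≈ 47700 L.

47700 litres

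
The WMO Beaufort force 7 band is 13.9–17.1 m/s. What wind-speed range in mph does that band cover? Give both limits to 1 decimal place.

13.9–17.1 m/s × 2.237 = 31.1–38.3 mph.

31.1 to 38.3 mph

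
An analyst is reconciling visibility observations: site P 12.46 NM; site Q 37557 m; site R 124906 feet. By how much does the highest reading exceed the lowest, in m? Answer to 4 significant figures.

15000 m

site P: 12.46 nmi = 23075.92 m.
site R: 124906 ft = 38071.35 m.
Spread: 38071.35 − 23075.92 = 15000 m.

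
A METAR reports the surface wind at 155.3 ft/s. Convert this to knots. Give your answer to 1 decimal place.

1 ft/s = 0.592484 kt, so 155.3 × 0.592484 = 92.0 kt.

92.0 kt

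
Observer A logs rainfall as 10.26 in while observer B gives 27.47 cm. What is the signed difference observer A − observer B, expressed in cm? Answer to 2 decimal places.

-1.41 cm

observer A: 10.26 in = 26.0604 cm.
Difference: 26.0604 − 27.4700 = -1.41 cm.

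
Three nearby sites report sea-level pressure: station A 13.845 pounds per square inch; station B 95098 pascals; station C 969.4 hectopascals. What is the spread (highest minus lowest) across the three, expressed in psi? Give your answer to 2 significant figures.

station B: 95098 Pa = 13.7928 psi.
station C: 969.4 hPa = 14.0600 psi.
Spread: 14.0600 − 13.7928 = 0.27 psi.

0.27 psi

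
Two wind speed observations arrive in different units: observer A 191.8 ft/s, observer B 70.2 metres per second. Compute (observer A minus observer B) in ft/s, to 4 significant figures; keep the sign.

observer B: 70.2 m/s = 230.31496 ft/s.
Difference: 191.80000 − 230.31496 = -38.51 ft/s.

-38.51 ft/s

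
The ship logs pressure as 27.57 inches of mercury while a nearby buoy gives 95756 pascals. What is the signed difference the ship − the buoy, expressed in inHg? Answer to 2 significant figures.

the buoy: 95756 Pa = 28.2767 inHg.
Difference: 27.5700 − 28.2767 = -0.71 inHg.

-0.71 inHg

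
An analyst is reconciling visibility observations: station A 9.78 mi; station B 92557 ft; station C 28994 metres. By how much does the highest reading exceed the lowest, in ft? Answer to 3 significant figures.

station A: 9.78 SM = 51638.40 ft.
station C: 28994 m = 95124.67 ft.
Spread: 95124.67 − 51638.40 = 43500 ft.

43500 ft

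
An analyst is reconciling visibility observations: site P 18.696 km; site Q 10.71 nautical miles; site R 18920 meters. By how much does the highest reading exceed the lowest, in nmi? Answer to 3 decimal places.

site P: 18.696 km = 10.09503 nmi.
site R: 18920 m = 10.21598 nmi.
Spread: 10.71000 − 10.09503 = 0.615 nmi.

0.615 nmi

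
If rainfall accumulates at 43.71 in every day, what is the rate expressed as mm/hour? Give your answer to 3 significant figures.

43.71 in/day × 25.4 mm/in × 0.0416667 day/hour = 46.3 mm/hour.

46.3 mm/hour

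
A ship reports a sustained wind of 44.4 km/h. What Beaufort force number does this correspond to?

44.4 km/h = 12.3 m/s, which is Beaufort 6 (strong breeze, 10.8–13.8 m/s).

Beaufort force 6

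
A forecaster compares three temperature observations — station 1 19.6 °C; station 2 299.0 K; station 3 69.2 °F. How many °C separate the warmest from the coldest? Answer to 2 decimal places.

6.25 °C

station 2: 299.0 K = 25.850 °C.
station 3: 69.2 °F = 20.667 °C.
Spread: 25.850 − 19.600 = 6.250 °C.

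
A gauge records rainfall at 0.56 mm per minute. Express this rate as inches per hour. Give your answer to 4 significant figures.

1.323 in/hour

0.56 mm/minute × 0.0393701 in/mm × 60 minute/hour = 1.323 in/hour.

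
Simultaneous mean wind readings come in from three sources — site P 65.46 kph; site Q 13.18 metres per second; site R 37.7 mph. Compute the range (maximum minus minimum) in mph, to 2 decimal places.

11.19 mph

site P: 65.46 km/h = 40.6750 mph.
site Q: 13.18 m/s = 29.4828 mph.
Spread: 40.6750 − 29.4828 = 11.19 mph.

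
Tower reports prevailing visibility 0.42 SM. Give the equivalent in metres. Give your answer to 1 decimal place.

675.9 m

1 SM = 1609.34 m, so 0.42 × 1609.34 = 675.9 m.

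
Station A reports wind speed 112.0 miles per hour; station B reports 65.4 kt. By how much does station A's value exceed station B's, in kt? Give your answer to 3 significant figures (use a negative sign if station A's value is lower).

station A: 112.0 mph = 97.325 kt.
Difference: 97.325 − 65.400 = 31.9 kt.

31.9 kt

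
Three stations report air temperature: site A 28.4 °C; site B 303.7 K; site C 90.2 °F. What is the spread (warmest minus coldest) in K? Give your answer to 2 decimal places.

site B: 303.7 K = 30.550 °C.
site C: 90.2 °F = 32.333 °C.
Spread: 32.333 − 28.400 = 3.933 °C.

3.93 K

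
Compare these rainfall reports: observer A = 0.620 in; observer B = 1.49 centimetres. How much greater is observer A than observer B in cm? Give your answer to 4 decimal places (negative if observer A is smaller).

0.0848 cm

observer A: 0.620 in = 1.574800 cm.
Difference: 1.574800 − 1.490000 = 0.0848 cm.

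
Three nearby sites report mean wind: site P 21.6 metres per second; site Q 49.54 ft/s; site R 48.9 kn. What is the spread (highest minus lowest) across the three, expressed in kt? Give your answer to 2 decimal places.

19.55 kt

site P: 21.6 m/s = 41.9870 kt.
site Q: 49.54 ft/s = 29.3516 kt.
Spread: 48.9000 − 29.3516 = 19.55 kt.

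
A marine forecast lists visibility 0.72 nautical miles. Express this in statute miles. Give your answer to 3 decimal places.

0.829 SM

1 nmi = 1.15078 SM, so 0.72 × 1.15078 = 0.829 SM.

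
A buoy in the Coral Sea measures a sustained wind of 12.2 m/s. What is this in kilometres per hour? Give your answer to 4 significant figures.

43.92 km/h

1 m/s = 3.6 km/h, so 12.2 × 3.6 = 43.92 km/h.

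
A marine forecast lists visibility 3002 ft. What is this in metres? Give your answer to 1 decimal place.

1 ft = 0.3048 m, so 3002 × 0.3048 = 915.0 m.

915.0 m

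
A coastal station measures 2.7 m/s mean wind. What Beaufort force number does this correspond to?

2.7 m/s lies in the Beaufort 2 band (light breeze, 1.6–3.3 m/s).

Beaufort force 2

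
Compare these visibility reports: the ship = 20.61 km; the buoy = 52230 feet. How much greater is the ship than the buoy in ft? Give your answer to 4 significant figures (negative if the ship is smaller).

15390 ft

the ship: 20.61 km = 67618.11 ft.
Difference: 67618.11 − 52230.00 = 15390 ft.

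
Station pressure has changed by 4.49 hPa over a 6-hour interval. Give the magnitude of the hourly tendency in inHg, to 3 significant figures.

4.49 hPa / 6 h × 0.02953 inHg/hPa = 0.0221 inHg/h.

0.0221 inHg per hour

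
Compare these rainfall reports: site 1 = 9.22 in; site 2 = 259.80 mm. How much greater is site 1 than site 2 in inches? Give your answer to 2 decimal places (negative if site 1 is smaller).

-1.01 in

site 2: 259.80 mm = 10.2283 in.
Difference: 9.2200 − 10.2283 = -1.01 in.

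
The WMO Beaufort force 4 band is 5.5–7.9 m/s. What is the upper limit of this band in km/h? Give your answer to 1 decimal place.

28.4 km/h

5.5–7.9 m/s × 3.6 = 19.8–28.4 km/h.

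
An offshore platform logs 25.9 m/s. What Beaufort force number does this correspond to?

25.9 m/s lies in the Beaufort 10 band (storm, 24.5–28.4 m/s).

Beaufort force 10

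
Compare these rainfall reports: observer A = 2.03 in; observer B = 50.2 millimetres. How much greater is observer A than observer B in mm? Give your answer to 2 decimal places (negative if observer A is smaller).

1.36 mm

observer A: 2.03 in = 51.5620 mm.
Difference: 51.5620 − 50.2000 = 1.36 mm.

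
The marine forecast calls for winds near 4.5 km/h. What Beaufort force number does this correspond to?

4.5 km/h = 1.2 m/s, which is Beaufort 1 (light air, 0.3–1.5 m/s).

Beaufort force 1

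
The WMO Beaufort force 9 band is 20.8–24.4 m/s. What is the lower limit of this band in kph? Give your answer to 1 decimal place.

20.8–24.4 m/s × 3.6 = 74.9–87.8 km/h.

74.9 km/h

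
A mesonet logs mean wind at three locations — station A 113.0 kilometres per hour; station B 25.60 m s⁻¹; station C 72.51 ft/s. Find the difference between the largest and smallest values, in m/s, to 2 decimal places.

station A: 113.0 km/h = 31.3889 m/s.
station C: 72.51 ft/s = 22.1010 m/s.
Spread: 31.3889 − 22.1010 = 9.29 m/s.

9.29 m/s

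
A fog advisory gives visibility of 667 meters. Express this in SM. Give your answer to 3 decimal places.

0.414 SM

1 m = 0.000621371 SM, so 667 × 0.000621371 = 0.414 SM.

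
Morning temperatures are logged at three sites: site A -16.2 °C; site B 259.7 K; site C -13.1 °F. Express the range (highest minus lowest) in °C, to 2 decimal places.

site B: 259.7 K = -13.450 °C.
site C: -13.1 °F = -25.056 °C.
Spread: (-13.450) − (-25.056) = 11.606 °C.

11.61 °C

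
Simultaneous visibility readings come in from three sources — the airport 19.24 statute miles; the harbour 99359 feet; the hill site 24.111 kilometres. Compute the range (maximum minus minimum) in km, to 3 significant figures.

6.85 km

the airport: 19.24 SM = 30.9638 km.
the harbour: 99359 ft = 30.2846 km.
Spread: 30.9638 − 24.1110 = 6.85 km.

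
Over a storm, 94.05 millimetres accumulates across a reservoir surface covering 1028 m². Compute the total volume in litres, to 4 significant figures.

96680 litres

1 mm over 1 m² is 1 L, so volume = 94.05 × 1028 = 96683.4 L ≈ 96680 L.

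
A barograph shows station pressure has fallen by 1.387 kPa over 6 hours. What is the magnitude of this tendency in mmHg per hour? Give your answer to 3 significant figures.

1.73 mmHg per hour

1.387 kPa / 6 h × 7.50062 mmHg/kPa = 1.73 mmHg/h.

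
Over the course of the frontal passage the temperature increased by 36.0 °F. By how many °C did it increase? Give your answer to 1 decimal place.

Converting a difference, only the 9/5 scale factor applies: Δ°C = 36.0 × 0.5556 = 20.0 °C.

20.0 °C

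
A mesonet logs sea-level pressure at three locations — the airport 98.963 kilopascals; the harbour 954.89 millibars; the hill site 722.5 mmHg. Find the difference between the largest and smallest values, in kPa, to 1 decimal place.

3.5 kPa

the harbour: 954.89 mb = 95.489 kPa.
the hill site: 722.5 mmHg = 96.325 kPa.
Spread: 98.963 − 95.489 = 3.5 kPa.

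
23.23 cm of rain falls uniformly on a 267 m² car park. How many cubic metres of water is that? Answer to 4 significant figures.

Depth: 23.23 cm × 10 = 232.3 mm.
1 mm over 1 m² is 1 L, so volume = 232.3 × 267 = 62024.1 L = 62.02 m³.

62.02 cubic metres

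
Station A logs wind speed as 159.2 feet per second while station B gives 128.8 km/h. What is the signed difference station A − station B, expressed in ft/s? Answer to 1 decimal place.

41.8 ft/s

station B: 128.8 km/h = 117.381 ft/s.
Difference: 159.200 − 117.381 = 41.8 ft/s.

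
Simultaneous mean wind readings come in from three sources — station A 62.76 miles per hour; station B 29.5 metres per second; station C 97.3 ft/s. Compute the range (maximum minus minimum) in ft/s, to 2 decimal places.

5.25 ft/s

station A: 62.76 mph = 92.0480 ft/s.
station B: 29.5 m/s = 96.7848 ft/s.
Spread: 97.3000 − 92.0480 = 5.25 ft/s.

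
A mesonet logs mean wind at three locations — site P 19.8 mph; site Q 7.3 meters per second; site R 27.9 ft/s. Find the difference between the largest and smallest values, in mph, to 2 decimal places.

3.47 mph

site Q: 7.3 m/s = 16.3296 mph.
site R: 27.9 ft/s = 19.0227 mph.
Spread: 19.8000 − 16.3296 = 3.47 mph.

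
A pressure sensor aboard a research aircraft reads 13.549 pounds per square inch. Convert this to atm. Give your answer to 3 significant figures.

0.922 atm

1 psi = 0.068046 atm, so 13.549 × 0.068046 = 0.922 atm.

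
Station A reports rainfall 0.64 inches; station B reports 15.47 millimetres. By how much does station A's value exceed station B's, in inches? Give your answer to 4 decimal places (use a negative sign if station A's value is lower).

station B: 15.47 mm = 0.609055 in.
Difference: 0.640000 − 0.609055 = 0.0309 in.

0.0309 in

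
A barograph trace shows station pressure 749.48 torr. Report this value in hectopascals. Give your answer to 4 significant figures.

999.2 hPa

1 mmHg = 1.33322 hPa, so 749.48 × 1.33322 = 999.2 hPa.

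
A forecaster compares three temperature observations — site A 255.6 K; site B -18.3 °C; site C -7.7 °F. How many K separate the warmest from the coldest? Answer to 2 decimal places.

site A: 255.6 K = -17.550 °C.
site C: -7.7 °F = -22.056 °C.
Spread: (-17.550) − (-22.056) = 4.506 °C.

4.51 K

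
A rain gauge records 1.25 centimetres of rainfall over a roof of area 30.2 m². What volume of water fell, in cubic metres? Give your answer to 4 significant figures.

0.3775 cubic metres

Depth: 1.25 cm × 10 = 12.5 mm.
1 mm over 1 m² is 1 L, so volume = 12.5 × 30.2 = 377.5 L = 0.3775 m³.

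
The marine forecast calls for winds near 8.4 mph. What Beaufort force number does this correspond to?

8.4 mph = 3.8 m/s, which is Beaufort 3 (gentle breeze, 3.4–5.4 m/s).

Beaufort force 3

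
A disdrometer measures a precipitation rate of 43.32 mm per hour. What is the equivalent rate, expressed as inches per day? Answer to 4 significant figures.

40.93 in/day

43.32 mm/hour × 0.0393701 in/mm × 24 hour/day = 40.93 in/day.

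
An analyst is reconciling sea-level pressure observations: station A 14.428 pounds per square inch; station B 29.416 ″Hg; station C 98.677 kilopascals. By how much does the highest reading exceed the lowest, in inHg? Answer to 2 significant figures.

0.28 inHg

station A: 14.428 psi = 29.3757 inHg.
station C: 98.677 kPa = 29.1393 inHg.
Spread: 29.4160 − 29.1393 = 0.28 inHg.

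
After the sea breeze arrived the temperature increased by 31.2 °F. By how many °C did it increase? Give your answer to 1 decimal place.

17.3 °C

Converting a difference, only the 9/5 scale factor applies: Δ°C = 31.2 × 0.5556 = 17.3 °C.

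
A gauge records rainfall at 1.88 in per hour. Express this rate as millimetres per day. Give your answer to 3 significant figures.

1150 mm/day

1.88 in/hour × 25.4 mm/in × 24 hour/day = 1150 mm/day.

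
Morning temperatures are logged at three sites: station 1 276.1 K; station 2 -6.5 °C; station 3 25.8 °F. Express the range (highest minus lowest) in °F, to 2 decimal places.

station 1: 276.1 K = 2.950 °C.
station 3: 25.8 °F = -3.444 °C.
Spread: 2.950 − (-6.500) = 9.450 °C = 17.01 °F.

17.01 °F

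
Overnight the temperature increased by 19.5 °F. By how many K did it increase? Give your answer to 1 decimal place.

A change of 1 °C equals a change of 1.8 °F: ΔK = 19.5 × 0.5556 = 10.8 K.

10.8 K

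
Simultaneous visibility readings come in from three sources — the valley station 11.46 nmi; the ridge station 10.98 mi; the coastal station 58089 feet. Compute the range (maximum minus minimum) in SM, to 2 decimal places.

2.21 SM

the valley station: 11.46 nmi = 13.1879 SM.
the coastal station: 58089 ft = 11.0017 SM.
Spread: 13.1879 − 10.9800 = 2.21 SM.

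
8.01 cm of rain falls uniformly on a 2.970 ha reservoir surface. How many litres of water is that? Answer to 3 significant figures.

2380000 litres

Depth: 8.01 cm × 10 = 80.1 mm.
Area: 2.970 ha = 29700 m².
1 mm over 1 m² is 1 L, so volume = 80.1 × 29700 = 2378970 L ≈ 2380000 L.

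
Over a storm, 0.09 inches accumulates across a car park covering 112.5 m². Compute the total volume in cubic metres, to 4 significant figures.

Depth: 0.09 in × 25.4 = 2.286 mm.
1 mm over 1 m² is 1 L, so volume = 2.286 × 112.5 = 257.175 L = 0.2572 m³.

0.2572 cubic metres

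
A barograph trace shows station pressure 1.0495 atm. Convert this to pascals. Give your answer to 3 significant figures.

106000 Pa

1 atm = 101325 Pa, so 1.0495 × 101325 = 106000 Pa.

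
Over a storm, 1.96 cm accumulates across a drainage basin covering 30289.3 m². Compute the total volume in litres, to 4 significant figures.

Depth: 1.96 cm × 10 = 19.6 mm.
1 mm over 1 m² is 1 L, so volume = 19.6 × 30289.3 = 593670.28 L ≈ 593700 L.

593700 litres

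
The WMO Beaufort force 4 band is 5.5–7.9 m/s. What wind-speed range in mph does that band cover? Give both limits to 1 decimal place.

12.3 to 17.7 mph

5.5–7.9 m/s × 2.237 = 12.3–17.7 mph.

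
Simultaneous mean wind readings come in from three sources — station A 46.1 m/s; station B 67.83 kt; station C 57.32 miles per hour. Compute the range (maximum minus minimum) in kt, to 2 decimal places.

station A: 46.1 m/s = 89.6112 kt.
station C: 57.32 mph = 49.8097 kt.
Spread: 89.6112 − 49.8097 = 39.80 kt.

39.80 kt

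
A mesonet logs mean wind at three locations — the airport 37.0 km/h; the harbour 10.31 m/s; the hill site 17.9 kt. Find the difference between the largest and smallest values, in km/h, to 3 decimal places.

the harbour: 10.31 m/s = 37.11600 km/h.
the hill site: 17.9 kt = 33.15080 km/h.
Spread: 37.11600 − 33.15080 = 3.965 km/h.

3.965 km/h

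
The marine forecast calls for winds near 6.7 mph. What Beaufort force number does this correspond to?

6.7 mph = 3.0 m/s, which is Beaufort 2 (light breeze, 1.6–3.3 m/s).

Beaufort force 2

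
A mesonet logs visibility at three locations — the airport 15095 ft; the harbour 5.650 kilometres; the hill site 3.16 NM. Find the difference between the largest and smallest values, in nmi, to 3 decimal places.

the airport: 15095 ft = 2.48432 nmi.
the harbour: 5.650 km = 3.05076 nmi.
Spread: 3.16000 − 2.48432 = 0.676 nmi.

0.676 nmi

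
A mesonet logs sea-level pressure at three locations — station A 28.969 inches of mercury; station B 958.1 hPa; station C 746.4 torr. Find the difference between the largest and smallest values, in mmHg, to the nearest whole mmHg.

28 mmHg

station A: 28.969 inHg = 735.81 mmHg.
station B: 958.1 hPa = 718.63 mmHg.
Spread: 746.40 − 718.63 = 28 mmHg.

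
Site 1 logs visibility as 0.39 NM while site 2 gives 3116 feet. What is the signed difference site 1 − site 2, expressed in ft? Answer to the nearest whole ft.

-746 ft

site 1: 0.39 nmi = 2369.69 ft.
Difference: 2369.69 − 3116.00 = -746 ft.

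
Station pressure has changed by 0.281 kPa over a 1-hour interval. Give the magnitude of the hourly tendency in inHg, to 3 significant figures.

0.0830 inHg per hour

0.281 kPa / 1 h × 0.2953 inHg/kPa = 0.0830 inHg/h.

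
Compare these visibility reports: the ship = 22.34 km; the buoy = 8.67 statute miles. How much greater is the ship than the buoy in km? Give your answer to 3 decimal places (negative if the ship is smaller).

8.387 km

the buoy: 8.67 SM = 13.95301 km.
Difference: 22.34000 − 13.95301 = 8.387 km.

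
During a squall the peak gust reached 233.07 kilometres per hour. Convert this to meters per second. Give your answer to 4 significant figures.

64.74 m/s

1 km/h = 0.277778 m/s, so 233.07 × 0.277778 = 64.74 m/s.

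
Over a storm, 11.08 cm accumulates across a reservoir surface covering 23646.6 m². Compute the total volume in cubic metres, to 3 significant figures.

Depth: 11.08 cm × 10 = 110.8 mm.
1 mm over 1 m² is 1 L, so volume = 110.8 × 23646.6 = 2620043.3 L = 2620 m³.

2620 cubic metres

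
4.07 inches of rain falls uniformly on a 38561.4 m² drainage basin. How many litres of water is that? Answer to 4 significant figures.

Depth: 4.07 in × 25.4 = 103.378 mm.
1 mm over 1 m² is 1 L, so volume = 103.378 × 38561.4 = 3986400.4 L ≈ 3986000 L.

3986000 litres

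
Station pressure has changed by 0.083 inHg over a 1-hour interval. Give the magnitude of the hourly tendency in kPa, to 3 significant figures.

0.281 kPa per hour

0.083 inHg / 1 h × 3.38639 kPa/inHg = 0.281 kPa/h.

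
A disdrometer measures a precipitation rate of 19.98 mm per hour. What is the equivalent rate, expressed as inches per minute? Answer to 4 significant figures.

0.01311 in/minute

19.98 mm/hour × 0.0393701 in/mm × 0.0166667 hour/minute = 0.01311 in/minute.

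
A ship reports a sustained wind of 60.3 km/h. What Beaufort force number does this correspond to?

60.3 km/h = 16.8 m/s, which is Beaufort 7 (near gale, 13.9–17.1 m/s).

Beaufort force 7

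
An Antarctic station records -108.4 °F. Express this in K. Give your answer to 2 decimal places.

195.15 K

First to °C: -78.00 °C.
Then to K: 195.15 K.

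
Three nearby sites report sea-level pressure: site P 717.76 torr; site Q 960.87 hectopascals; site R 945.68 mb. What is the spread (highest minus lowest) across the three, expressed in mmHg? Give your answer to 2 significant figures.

11 mmHg

site Q: 960.87 hPa = 720.71 mmHg.
site R: 945.68 mb = 709.32 mmHg.
Spread: 720.71 − 709.32 = 11 mmHg.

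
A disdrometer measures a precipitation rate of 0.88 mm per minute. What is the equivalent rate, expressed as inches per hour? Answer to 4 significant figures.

0.88 mm/minute × 0.0393701 in/mm × 60 minute/hour = 2.079 in/hour.

2.079 in/hour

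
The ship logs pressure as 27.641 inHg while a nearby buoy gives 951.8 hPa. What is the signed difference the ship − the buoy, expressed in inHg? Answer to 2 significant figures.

the buoy: 951.8 hPa = 28.1066 inHg.
Difference: 27.6410 − 28.1066 = -0.47 inHg.

-0.47 inHg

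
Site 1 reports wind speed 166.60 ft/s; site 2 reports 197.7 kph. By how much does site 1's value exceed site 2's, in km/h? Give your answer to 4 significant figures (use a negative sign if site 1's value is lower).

-14.89 km/h

site 1: 166.60 ft/s = 182.8068 km/h.
Difference: 182.8068 − 197.7000 = -14.89 km/h.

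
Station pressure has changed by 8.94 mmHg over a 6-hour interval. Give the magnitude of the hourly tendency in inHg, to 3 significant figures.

0.0587 inHg per hour

8.94 mmHg / 6 h × 0.0393701 inHg/mmHg = 0.0587 inHg/h.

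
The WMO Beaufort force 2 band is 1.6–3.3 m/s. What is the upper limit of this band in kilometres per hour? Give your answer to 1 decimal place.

11.9 km/h

1.6–3.3 m/s × 3.6 = 5.8–11.9 km/h.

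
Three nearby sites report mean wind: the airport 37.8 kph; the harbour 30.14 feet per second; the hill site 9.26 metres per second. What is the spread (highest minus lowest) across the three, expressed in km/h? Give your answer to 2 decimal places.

the harbour: 30.14 ft/s = 33.0720 km/h.
the hill site: 9.26 m/s = 33.3360 km/h.
Spread: 37.8000 − 33.0720 = 4.73 km/h.

4.73 km/h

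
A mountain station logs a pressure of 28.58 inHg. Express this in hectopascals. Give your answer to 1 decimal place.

1 inHg = 33.8639 hPa, so 28.58 × 33.8639 = 967.8 hPa.

967.8 hPa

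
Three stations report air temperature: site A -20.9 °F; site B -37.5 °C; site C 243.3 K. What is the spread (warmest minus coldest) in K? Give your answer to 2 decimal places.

8.11 K

site A: -20.9 °F = -29.389 °C.
site C: 243.3 K = -29.850 °C.
Spread: (-29.389) − (-37.500) = 8.111 °C.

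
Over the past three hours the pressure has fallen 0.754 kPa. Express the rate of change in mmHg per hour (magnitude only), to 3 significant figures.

1.89 mmHg per hour

0.754 kPa / 3 h × 7.50062 mmHg/kPa = 1.89 mmHg/h.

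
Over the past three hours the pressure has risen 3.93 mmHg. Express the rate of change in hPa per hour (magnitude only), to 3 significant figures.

1.75 hPa per hour

3.93 mmHg / 3 h × 1.33322 hPa/mmHg = 1.75 hPa/h.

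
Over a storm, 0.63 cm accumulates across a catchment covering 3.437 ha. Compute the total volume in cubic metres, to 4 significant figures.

Depth: 0.63 cm × 10 = 6.3 mm.
Area: 3.437 ha = 34370 m².
1 mm over 1 m² is 1 L, so volume = 6.3 × 34370 = 216531 L = 216.5 m³.

216.5 cubic metres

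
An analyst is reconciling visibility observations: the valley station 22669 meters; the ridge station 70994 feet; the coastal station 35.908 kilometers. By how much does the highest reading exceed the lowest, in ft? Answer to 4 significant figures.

the valley station: 22669 m = 74373.36 ft.
the coastal station: 35.908 km = 117808.40 ft.
Spread: 117808.40 − 70994.00 = 46810 ft.

46810 ft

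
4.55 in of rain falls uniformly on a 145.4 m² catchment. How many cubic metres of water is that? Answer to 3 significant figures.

16.8 cubic metres

Depth: 4.55 in × 25.4 = 115.57 mm.
1 mm over 1 m² is 1 L, so volume = 115.57 × 145.4 = 16803.878 L = 16.8 m³.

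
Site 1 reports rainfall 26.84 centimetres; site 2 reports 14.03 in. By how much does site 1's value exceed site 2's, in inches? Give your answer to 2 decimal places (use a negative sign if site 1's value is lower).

-3.46 in

site 1: 26.84 cm = 10.5669 in.
Difference: 10.5669 − 14.0300 = -3.46 in.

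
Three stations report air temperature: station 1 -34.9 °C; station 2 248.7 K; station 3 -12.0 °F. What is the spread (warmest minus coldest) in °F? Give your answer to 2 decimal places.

18.82 °F

station 2: 248.7 K = -24.450 °C.
station 3: -12.0 °F = -24.444 °C.
Spread: (-24.444) − (-34.900) = 10.456 °C = 18.82 °F.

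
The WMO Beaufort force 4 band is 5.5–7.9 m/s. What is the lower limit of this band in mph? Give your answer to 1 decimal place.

12.3 mph

5.5–7.9 m/s × 2.237 = 12.3–17.7 mph.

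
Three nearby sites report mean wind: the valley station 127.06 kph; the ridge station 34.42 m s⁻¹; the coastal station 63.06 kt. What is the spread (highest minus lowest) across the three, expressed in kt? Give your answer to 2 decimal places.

5.55 kt

the valley station: 127.06 km/h = 68.6069 kt.
the ridge station: 34.42 m/s = 66.9071 kt.
Spread: 68.6069 − 63.0600 = 5.55 kt.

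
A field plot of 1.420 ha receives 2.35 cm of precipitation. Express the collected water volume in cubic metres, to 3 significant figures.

334 cubic metres

Depth: 2.35 cm × 10 = 23.5 mm.
Area: 1.420 ha = 14200 m².
1 mm over 1 m² is 1 L, so volume = 23.5 × 14200 = 333700 L = 334 m³.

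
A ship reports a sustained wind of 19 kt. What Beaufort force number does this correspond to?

19 kt lies in the Beaufort 5 band (fresh breeze, 17–21 kt).

Beaufort force 5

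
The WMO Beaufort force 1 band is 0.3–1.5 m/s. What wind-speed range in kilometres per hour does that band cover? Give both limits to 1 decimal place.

1.1 to 5.4 km/h

0.3–1.5 m/s × 3.6 = 1.1–5.4 km/h.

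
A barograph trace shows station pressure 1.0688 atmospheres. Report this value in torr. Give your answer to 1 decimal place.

1 atm = 760 mmHg, so 1.0688 × 760 = 812.3 mmHg.

812.3 mmHg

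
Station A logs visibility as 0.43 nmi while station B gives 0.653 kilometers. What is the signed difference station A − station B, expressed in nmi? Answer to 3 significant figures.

station B: 0.653 km = 0.352592 nmi.
Difference: 0.430000 − 0.352592 = 0.0774 nmi.

0.0774 nmi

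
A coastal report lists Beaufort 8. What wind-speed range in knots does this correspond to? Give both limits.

Beaufort 8 (gale) spans 34–40 knots.

34 to 40 kt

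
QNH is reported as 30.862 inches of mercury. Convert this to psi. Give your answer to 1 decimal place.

1 inHg = 0.491154 psi, so 30.862 × 0.491154 = 15.2 psi.

15.2 psi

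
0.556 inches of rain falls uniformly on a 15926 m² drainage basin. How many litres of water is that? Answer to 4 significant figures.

Depth: 0.556 in × 25.4 = 14.1224 mm.
1 mm over 1 m² is 1 L, so volume = 14.1224 × 15926 = 224913.34 L ≈ 224900 L.

224900 litres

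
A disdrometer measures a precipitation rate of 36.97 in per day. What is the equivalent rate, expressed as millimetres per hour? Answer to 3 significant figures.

36.97 in/day × 25.4 mm/in × 0.0416667 day/hour = 39.1 mm/hour.

39.1 mm/hour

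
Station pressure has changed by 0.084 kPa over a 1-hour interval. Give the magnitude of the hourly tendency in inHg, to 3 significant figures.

0.0248 inHg per hour

0.084 kPa / 1 h × 0.2953 inHg/kPa = 0.0248 inHg/h.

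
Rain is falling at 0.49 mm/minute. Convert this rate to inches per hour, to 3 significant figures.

1.16 in/hour

0.49 mm/minute × 0.0393701 in/mm × 60 minute/hour = 1.16 in/hour.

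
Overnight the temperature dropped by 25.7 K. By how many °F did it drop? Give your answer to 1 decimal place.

A change of 1 °C equals a change of 1.8 °F: Δ°F = 25.7 × 1.8 = 46.3 °F.

46.3 °F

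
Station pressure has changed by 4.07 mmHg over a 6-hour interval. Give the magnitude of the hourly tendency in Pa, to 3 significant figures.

4.07 mmHg / 6 h × 133.322 Pa/mmHg = 90.4 Pa/h.

90.4 Pa per hour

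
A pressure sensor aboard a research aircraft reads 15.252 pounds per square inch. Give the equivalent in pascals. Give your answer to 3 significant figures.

1 psi = 6894.76 Pa, so 15.252 × 6894.76 = 105000 Pa.

105000 Pa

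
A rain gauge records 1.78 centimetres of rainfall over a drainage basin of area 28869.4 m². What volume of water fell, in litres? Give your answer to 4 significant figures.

Depth: 1.78 cm × 10 = 17.8 mm.
1 mm over 1 m² is 1 L, so volume = 17.8 × 28869.4 = 513875.32 L ≈ 513900 L.

513900 litres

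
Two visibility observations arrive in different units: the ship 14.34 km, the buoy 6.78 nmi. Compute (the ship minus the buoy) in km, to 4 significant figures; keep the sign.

the buoy: 6.78 nmi = 12.55656 km.
Difference: 14.34000 − 12.55656 = 1.783 km.

1.783 km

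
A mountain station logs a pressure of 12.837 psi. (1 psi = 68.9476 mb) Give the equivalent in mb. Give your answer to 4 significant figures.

1 psi = 68.9476 mb, so 12.837 × 68.9476 = 885.1 mb.

885.1 mb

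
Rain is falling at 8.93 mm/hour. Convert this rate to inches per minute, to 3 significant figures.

8.93 mm/hour × 0.0393701 in/mm × 0.0166667 hour/minute = 0.00586 in/minute.

0.00586 in/minute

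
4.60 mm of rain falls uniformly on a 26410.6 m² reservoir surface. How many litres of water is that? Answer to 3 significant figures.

121000 litres

1 mm over 1 m² is 1 L, so volume = 4.6 × 26410.6 = 121488.76 L ≈ 121000 L.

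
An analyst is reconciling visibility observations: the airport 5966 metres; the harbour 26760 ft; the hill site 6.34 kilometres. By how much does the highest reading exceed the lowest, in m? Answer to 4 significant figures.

the harbour: 26760 ft = 8156.45 m.
the hill site: 6.34 km = 6340.00 m.
Spread: 8156.45 − 5966.00 = 2190 m.

2190 m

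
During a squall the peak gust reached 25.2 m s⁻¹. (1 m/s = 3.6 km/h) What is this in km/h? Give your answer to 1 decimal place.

1 m/s = 3.6 km/h, so 25.2 × 3.6 = 90.7 km/h.

90.7 km/h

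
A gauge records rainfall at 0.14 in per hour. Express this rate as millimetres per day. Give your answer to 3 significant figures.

0.14 in/hour × 25.4 mm/in × 24 hour/day = 85.3 mm/day.

85.3 mm/day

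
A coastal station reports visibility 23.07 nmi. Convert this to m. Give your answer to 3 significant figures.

1 nmi = 1852 m, so 23.07 × 1852 = 42700 m.

42700 m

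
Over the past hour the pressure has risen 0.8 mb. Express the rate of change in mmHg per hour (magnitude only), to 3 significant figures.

0.600 mmHg per hour

0.8 mb / 1 h × 0.750062 mmHg/mb = 0.600 mmHg/h.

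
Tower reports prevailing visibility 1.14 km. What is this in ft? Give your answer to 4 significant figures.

1 km = 3280.84 ft, so 1.14 × 3280.84 = 3740 ft.

3740 ft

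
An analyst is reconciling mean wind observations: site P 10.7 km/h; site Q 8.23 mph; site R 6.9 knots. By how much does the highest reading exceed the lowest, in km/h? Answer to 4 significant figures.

2.545 km/h

site Q: 8.23 mph = 13.24490 km/h.
site R: 6.9 kt = 12.77880 km/h.
Spread: 13.24490 − 10.70000 = 2.545 km/h.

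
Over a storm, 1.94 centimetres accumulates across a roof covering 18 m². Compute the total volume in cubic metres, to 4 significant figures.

Depth: 1.94 cm × 10 = 19.4 mm.
1 mm over 1 m² is 1 L, so volume = 19.4 × 18 = 349.2 L = 0.3492 m³.

0.3492 cubic metres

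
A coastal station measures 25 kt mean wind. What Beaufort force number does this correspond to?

25 kt lies in the Beaufort 6 band (strong breeze, 22–27 kt).

Beaufort force 6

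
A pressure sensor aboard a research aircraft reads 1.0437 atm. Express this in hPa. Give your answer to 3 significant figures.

1060 hPa

1 atm = 1013.25 hPa, so 1.0437 × 1013.25 = 1060 hPa.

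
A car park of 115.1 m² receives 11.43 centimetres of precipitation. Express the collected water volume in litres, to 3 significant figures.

13200 litres

Depth: 11.43 cm × 10 = 114.3 mm.
1 mm over 1 m² is 1 L, so volume = 114.3 × 115.1 = 13155.93 L ≈ 13200 L.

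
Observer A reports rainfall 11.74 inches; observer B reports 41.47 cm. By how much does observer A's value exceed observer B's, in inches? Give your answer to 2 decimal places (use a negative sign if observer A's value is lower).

observer B: 41.47 cm = 16.3268 in.
Difference: 11.7400 − 16.3268 = -4.59 in.

-4.59 in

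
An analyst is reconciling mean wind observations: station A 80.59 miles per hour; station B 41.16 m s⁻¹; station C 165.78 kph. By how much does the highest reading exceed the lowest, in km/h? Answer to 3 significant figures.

station A: 80.59 mph = 129.697 km/h.
station B: 41.16 m/s = 148.176 km/h.
Spread: 165.780 − 129.697 = 36.1 km/h.

36.1 km/h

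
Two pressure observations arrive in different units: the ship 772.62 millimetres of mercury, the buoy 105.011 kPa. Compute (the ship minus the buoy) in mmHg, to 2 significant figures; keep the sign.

-15 mmHg

the buoy: 105.011 kPa = 787.65 mmHg.
Difference: 772.62 − 787.65 = -15 mmHg.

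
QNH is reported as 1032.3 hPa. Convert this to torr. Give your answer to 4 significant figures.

774.3 mmHg

1 hPa = 0.750062 mmHg, so 1032.3 × 0.750062 = 774.3 mmHg.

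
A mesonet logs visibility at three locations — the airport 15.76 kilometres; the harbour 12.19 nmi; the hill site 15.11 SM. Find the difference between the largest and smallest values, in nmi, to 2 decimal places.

the airport: 15.76 km = 8.5097 nmi.
the hill site: 15.11 SM = 13.1302 nmi.
Spread: 13.1302 − 8.5097 = 4.62 nmi.

4.62 nmi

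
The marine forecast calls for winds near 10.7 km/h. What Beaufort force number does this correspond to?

Beaufort force 2

10.7 km/h = 3.0 m/s, which is Beaufort 2 (light breeze, 1.6–3.3 m/s).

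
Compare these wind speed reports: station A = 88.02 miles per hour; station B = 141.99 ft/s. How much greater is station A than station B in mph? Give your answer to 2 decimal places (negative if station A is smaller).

-8.79 mph

station B: 141.99 ft/s = 96.8114 mph.
Difference: 88.0200 − 96.8114 = -8.79 mph.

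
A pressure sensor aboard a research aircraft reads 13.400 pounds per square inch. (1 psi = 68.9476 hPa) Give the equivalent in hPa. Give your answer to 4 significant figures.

923.9 hPa

1 psi = 68.9476 hPa, so 13.400 × 68.9476 = 923.9 hPa.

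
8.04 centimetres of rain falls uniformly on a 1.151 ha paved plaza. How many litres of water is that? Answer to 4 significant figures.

925400 litres

Depth: 8.04 cm × 10 = 80.4 mm.
Area: 1.151 ha = 11510 m².
1 mm over 1 m² is 1 L, so volume = 80.4 × 11510 = 925404 L ≈ 925400 L.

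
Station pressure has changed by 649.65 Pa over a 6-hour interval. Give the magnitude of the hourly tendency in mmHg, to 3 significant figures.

649.65 Pa / 6 h × 0.00750062 mmHg/Pa = 0.812 mmHg/h.

0.812 mmHg per hour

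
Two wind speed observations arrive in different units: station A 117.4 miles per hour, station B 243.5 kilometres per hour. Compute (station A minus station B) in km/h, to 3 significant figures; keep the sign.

station A: 117.4 mph = 188.937 km/h.
Difference: 188.937 − 243.500 = -54.6 km/h.

-54.6 km/h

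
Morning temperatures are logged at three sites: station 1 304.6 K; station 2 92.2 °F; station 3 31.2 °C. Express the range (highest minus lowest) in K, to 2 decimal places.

2.24 K

station 1: 304.6 K = 31.450 °C.
station 2: 92.2 °F = 33.444 °C.
Spread: 33.444 − 31.200 = 2.244 °C.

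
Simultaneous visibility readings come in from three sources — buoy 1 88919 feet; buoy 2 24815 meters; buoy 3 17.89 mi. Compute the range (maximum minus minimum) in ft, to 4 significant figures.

13050 ft

buoy 2: 24815 m = 81414.04 ft.
buoy 3: 17.89 SM = 94459.20 ft.
Spread: 94459.20 − 81414.04 = 13050 ft.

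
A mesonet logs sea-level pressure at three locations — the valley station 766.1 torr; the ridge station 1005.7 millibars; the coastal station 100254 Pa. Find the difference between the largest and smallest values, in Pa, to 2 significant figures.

the valley station: 766.1 mmHg = 102138.28 Pa.
the ridge station: 1005.7 mb = 100570.00 Pa.
Spread: 102138.28 − 100254.00 = 1900 Pa.

1900 Pa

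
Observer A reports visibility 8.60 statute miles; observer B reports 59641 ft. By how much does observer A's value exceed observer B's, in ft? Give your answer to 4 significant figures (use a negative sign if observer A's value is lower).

-14230 ft

observer A: 8.60 SM = 45408.00 ft.
Difference: 45408.00 − 59641.00 = -14230 ft.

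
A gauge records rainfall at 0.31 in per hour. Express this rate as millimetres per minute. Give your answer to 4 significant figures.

0.1312 mm/minute

0.31 in/hour × 25.4 mm/in × 0.0166667 hour/minute = 0.1312 mm/minute.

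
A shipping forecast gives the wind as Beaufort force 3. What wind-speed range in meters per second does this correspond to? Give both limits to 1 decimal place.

Beaufort 3 (gentle breeze) spans 3.4–5.4 m/s.

3.4 to 5.4 m/s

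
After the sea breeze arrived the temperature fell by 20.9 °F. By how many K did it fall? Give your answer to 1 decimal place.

11.6 K

For a temperature change the 32° offset cancels: ΔK = 20.9 × 0.5556 = 11.6 K.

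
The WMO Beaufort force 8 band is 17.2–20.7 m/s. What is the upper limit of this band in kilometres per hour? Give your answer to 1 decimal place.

17.2–20.7 m/s × 3.6 = 61.9–74.5 km/h.

74.5 km/h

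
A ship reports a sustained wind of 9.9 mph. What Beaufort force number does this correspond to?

Beaufort force 3

9.9 mph = 4.4 m/s, which is Beaufort 3 (gentle breeze, 3.4–5.4 m/s).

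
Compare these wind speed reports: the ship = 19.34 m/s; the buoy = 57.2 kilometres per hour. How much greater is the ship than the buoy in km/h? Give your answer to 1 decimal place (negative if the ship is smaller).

the ship: 19.34 m/s = 69.624 km/h.
Difference: 69.624 − 57.200 = 12.4 km/h.

12.4 km/h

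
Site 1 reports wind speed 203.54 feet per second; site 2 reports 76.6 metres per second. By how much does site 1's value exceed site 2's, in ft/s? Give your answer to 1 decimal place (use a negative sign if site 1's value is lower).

-47.8 ft/s

site 2: 76.6 m/s = 251.312 ft/s.
Difference: 203.540 − 251.312 = -47.8 ft/s.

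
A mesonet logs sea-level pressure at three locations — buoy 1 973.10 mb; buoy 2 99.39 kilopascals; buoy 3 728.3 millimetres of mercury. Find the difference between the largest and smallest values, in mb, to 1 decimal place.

buoy 2: 99.39 kPa = 993.900 mb.
buoy 3: 728.3 mmHg = 970.987 mb.
Spread: 993.900 − 970.987 = 22.9 mb.

22.9 mb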